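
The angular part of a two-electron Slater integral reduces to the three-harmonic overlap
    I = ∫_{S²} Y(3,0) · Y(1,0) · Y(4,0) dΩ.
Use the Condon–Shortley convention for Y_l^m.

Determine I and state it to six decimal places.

Checks pass: Σm=0; 8 even; l₃=4∈[2,4].
(2·3+1)(2·1+1)(2·4+1) = 189
Δ: 0! 6! 2! / 9! → 1/252
sum: t=0:+1/36 = 1/36
3j²(3 1 4; 0 0 0) = Δ·Π!·Σ² = 4/63  (sign +1)
(m-triple is (0,0,0) — same symbol as above.)
combine: 4πI² = 189·4/63·4/63 = 16/21
take √, sign +1: I = 0.24623252

0.246233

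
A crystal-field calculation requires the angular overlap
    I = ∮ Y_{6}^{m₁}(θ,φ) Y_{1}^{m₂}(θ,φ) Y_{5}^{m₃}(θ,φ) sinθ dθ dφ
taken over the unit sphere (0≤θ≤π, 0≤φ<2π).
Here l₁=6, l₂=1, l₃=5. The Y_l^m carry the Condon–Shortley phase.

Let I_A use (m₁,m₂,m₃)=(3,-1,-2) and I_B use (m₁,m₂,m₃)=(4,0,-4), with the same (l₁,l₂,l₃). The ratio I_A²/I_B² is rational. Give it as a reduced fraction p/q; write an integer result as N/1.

9/5

l's match ⇒ only the (l;m) 3-j factors differ between A and B.
A: triangle coeff Δ(6,1,5) = 1/858; Σ_t [0,0]: t=0:+1/60480 = 1/60480; (3j)²=6/143 [(6 1 5; 3 -1 -2)], sign=-1
B: triangle coeff Δ(6,1,5) = 1/858; Σ_t [1,1]: t=1:−1/362880 = -1/362880; (3j)²=10/429 [(6 1 5; 4 0 -4)], sign=+1
I_A²/I_B² = (6/143)/(10/429) = 9/5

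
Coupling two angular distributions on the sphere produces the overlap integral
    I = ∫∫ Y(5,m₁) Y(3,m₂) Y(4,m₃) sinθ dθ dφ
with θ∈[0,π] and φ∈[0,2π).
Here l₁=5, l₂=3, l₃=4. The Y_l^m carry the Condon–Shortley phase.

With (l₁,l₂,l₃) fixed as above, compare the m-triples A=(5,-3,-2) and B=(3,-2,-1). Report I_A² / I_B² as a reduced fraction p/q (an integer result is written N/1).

15/1

l's match ⇒ only the (l;m) 3-j factors differ between A and B.
A: triangle coeff Δ(5,3,4) = 1/180180; Σ_t [0,0]: t=0:+1/34560 = 1/34560; (3j)²=5/286 [(5 3 4; 5 -3 -2)], sign=+1
B: triangle coeff Δ(5,3,4) = 1/180180; Σ_t [0,1]: t=0:+1/1152 t=1:−1/1440 = 1/5760; (3j)²=1/858 [(5 3 4; 3 -2 -1)], sign=-1
I_A²/I_B² = (5/286)/(1/858) = 15/1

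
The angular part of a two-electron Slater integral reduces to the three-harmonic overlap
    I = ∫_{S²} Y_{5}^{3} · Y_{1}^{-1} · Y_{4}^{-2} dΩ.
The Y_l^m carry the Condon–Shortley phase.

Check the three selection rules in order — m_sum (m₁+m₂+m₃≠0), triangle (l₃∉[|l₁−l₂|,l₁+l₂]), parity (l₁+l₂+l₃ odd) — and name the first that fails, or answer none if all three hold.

none

m₁+m₂+m₃ = 3 − 1 − 2 = 0  ✓
triangle: |5−1|=4 ≤ l₃=4 ≤ 5+1=6  ✓
parity: l₁+l₂+l₃ = 10 is even  ✓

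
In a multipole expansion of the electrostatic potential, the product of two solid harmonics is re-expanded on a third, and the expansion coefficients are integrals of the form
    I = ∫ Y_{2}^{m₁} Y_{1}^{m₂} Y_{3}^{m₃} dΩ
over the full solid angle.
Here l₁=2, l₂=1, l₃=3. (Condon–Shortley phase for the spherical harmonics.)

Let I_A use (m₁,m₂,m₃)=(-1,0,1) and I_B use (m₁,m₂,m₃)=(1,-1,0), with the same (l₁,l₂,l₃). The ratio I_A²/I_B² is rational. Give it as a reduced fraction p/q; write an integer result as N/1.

8/3

Shared (l₁,l₂,l₃)=(2,1,3): N and (l;000)² cancel in I_A²/I_B².
A: Δ = 0!·4!·2!/7! = 1/105; Racah Σ t=0..0: t=0:+1/6 = 1/6; ⇒ 3j(2 1 3; -1 0 1)² = 8/105, sgn +1
B: Δ = 0!·4!·2!/7! = 1/105; Racah Σ t=0..0: t=0:+1/12 = 1/12; ⇒ 3j(2 1 3; 1 -1 0)² = 1/35, sgn -1
I_A²/I_B² = (8/105)/(1/35) = 8/3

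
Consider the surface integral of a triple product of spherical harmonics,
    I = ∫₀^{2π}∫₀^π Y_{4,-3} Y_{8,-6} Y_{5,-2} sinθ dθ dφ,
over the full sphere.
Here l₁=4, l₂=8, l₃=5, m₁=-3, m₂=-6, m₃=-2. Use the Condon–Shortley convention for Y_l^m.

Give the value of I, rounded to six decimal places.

m-sum = -3 − 6 − 2 = -11 ≠ 0 ⇒ I = 0

0.000000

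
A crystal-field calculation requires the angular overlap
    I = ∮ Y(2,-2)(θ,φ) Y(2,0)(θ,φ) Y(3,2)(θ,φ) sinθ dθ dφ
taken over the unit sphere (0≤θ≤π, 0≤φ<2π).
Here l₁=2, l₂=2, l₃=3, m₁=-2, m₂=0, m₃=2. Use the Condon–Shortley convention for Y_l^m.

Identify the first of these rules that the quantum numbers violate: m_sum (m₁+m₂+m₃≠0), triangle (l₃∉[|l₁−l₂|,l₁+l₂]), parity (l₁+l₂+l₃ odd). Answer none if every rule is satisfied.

parity

m₁+m₂+m₃ = -2 + 0 + 2 = 0  ✓
triangle: |2−2|=0 ≤ l₃=3 ≤ 2+2=4  ✓
parity: l₁+l₂+l₃ = 7 is odd  ✗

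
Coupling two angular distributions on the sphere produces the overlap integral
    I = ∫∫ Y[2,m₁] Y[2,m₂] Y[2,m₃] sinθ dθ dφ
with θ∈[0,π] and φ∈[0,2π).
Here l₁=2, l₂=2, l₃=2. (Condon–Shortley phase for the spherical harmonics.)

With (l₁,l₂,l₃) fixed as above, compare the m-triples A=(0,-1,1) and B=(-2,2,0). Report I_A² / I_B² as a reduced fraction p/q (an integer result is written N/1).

1/4

Same 2,2,2: normalisation and zero-m 3j drop out of the ratio.
A: Δ: 2! 2! 2! / 7! → 1/630; sum: t=0:+1/4 t=1:−1/2 = -1/4; 3j²(2 2 2; 0 -1 1) = Δ·Π!·Σ² = 1/70  (sign +1)
B: Δ: 2! 2! 2! / 7! → 1/630; sum: t=2:+1/8 = 1/8; 3j²(2 2 2; -2 2 0) = Δ·Π!·Σ² = 2/35  (sign +1)
I_A²/I_B² = (1/70)/(2/35) = 1/4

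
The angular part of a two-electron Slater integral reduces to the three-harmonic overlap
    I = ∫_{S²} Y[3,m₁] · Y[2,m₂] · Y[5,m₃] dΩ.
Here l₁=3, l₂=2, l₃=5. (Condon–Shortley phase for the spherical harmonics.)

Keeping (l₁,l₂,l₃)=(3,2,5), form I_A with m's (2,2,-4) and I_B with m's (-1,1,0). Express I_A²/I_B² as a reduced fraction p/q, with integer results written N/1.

Same 3,2,5: normalisation and zero-m 3j drop out of the ratio.
A: Δ: 0! 6! 4! / 11! → 1/2310; sum: t=0:+1/2880 = 1/2880; 3j²(3 2 5; 2 2 -4) = Δ·Π!·Σ² = 3/55  (sign -1)
B: Δ: 0! 6! 4! / 11! → 1/2310; sum: t=0:+1/288 = 1/288; 3j²(3 2 5; -1 1 0) = Δ·Π!·Σ² = 5/231  (sign -1)
I_A²/I_B² = (3/55)/(5/231) = 63/25

63/25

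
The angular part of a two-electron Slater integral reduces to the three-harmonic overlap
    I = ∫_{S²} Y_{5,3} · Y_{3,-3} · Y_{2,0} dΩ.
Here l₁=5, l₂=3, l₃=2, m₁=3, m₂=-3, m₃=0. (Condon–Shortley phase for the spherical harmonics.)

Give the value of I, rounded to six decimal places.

-0.126792

Checks pass: Σm=0; 10 even; l₃=2∈[2,8].
(2·5+1)(2·3+1)(2·2+1) = 385
Δ: 6! 4! 0! / 11! → 1/2310
sum: t=3:−1/144 = -1/144
3j²(5 3 2; 0 0 0) = Δ·Π!·Σ² = 10/231  (sign -1)
sum: t=0:+1/2880 = 1/2880
3j²(5 3 2; 3 -3 0) = Δ·Π!·Σ² = 2/165  (sign +1)
combine: 4πI² = 385·10/231·2/165 = 20/99
take √, sign -1: I = -0.12679218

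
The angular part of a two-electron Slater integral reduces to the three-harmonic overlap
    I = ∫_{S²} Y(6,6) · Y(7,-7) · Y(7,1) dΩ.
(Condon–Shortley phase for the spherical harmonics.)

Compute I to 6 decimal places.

0.043668

Rules hold: Σm=0, L=20 even, 1≤7≤13.
N = 13·15·15 = 2925
Δ = 6!·6!·8!/21! = 1/2444321880
Racah Σ t=0..6: t=0:+1/2612736000 t=1:−1/20736000 t=2:+1/1658880 t=3:−1/746496 t=4:+1/1658880 t=5:−1/20736000 t=6:+1/2612736000 = -1/4354560
⇒ 3j(6 7 7; 0 0 0)² = 1000/138567, sgn +1
Racah Σ t=0..0: t=0:+1/20901888000 = 1/20901888000
⇒ 3j(6 7 7; 6 -7 1)² = 11/9690, sgn +1
4πI² = N·(3j₀)²·(3jₘ)² = 2500/104329
I = +1·√(0.0239627/4π) = 0.04366792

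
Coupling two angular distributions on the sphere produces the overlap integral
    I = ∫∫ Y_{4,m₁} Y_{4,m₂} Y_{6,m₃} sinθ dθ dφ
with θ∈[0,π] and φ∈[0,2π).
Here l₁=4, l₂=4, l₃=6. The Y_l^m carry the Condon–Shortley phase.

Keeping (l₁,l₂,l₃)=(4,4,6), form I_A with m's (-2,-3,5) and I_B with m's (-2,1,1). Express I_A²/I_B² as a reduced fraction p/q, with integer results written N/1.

22/21

Shared (l₁,l₂,l₃)=(4,4,6): N and (l;000)² cancel in I_A²/I_B².
A: Δ = 2!·6!·6!/15! = 1/1261260; Racah Σ t=0..1: t=0:+1/172800 t=1:−1/86400 = -1/172800; ⇒ 3j(4 4 6; -2 -3 5)² = 1/130, sgn +1
B: Δ = 2!·6!·6!/15! = 1/1261260; Racah Σ t=0..2: t=0:+1/172800 t=1:−1/5760 t=2:+1/3456 = 7/57600; ⇒ 3j(4 4 6; -2 1 1)² = 21/2860, sgn -1
I_A²/I_B² = (1/130)/(21/2860) = 22/21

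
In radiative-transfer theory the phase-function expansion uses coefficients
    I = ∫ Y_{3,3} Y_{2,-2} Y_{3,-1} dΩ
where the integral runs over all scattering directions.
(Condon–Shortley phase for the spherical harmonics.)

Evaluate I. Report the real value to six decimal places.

m-sum 0 ✓  L=8 even ✓  1≤3≤5 ✓
Π(2lᵢ+1) = 7×5×7 = 245
triangle coeff Δ(3,2,3) = 1/3780
Σ_t [0,2]: t=0:+1/24 t=1:−1/4 t=2:+1/24 = -1/6
(3j)²=4/105 [(3 2 3; 0 0 0)], sign=+1
Σ_t [0,0]: t=0:+1/96 = 1/96
(3j)²=1/42 [(3 2 3; 3 -2 -1)], sign=+1
⇒ 4πI² = 2/9
I = (+1)√(2/9/(4π)) = 0.13298076

0.132981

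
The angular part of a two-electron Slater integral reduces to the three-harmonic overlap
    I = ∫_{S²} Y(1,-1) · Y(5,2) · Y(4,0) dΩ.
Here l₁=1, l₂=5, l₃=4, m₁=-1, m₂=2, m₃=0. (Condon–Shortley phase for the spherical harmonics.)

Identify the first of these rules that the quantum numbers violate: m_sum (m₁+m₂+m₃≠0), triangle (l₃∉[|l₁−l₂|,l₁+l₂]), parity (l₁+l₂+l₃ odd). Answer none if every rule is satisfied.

Σmᵢ = 1  ✗
l₃∈[|l₁−l₂|,l₁+l₂]=[4,6], have l₃=4
Σlᵢ = 10 ⇒ even

m_sum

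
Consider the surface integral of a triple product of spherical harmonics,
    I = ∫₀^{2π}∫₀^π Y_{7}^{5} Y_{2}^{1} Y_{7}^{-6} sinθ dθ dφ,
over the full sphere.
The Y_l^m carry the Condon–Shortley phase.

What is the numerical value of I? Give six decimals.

Rules hold: Σm=0, L=16 even, 5≤7≤9.
N = 15·5·15 = 1125
Δ = 2!·12!·2!/17! = 1/185640
Racah Σ t=0..2: t=0:+1/2419200 t=1:−1/518400 t=2:+1/2419200 = -1/907200
⇒ 3j(7 2 7; 0 0 0)² = 56/3315, sgn +1
Racah Σ t=1..2: t=1:−1/79833600 t=2:+1/958003200 = -1/87091200
⇒ 3j(7 2 7; 5 1 -6)² = 121/4760, sgn +1
4πI² = N·(3j₀)²·(3jₘ)² = 1815/3757
I = +1·√(0.483098/4π) = 0.19607074

0.196071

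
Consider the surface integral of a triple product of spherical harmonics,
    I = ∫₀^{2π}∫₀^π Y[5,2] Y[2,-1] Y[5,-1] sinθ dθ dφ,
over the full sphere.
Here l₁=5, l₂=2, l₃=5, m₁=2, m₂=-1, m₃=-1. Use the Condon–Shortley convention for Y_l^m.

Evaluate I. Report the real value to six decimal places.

0.104819

Checks pass: Σm=0; 12 even; l₃=5∈[3,7].
(2·5+1)(2·2+1)(2·5+1) = 605
Δ: 2! 8! 2! / 13! → 1/38610
sum: t=0:+1/2880 t=1:−1/576 t=2:+1/2880 = -1/960
3j²(5 2 5; 0 0 0) = Δ·Π!·Σ² = 10/429  (sign +1)
sum: t=0:+1/1440 t=1:−1/2880 = 1/2880
3j²(5 2 5; 2 -1 -1) = Δ·Π!·Σ² = 7/715  (sign +1)
combine: 4πI² = 605·10/429·7/715 = 70/507
take √, sign +1: I = 0.10481902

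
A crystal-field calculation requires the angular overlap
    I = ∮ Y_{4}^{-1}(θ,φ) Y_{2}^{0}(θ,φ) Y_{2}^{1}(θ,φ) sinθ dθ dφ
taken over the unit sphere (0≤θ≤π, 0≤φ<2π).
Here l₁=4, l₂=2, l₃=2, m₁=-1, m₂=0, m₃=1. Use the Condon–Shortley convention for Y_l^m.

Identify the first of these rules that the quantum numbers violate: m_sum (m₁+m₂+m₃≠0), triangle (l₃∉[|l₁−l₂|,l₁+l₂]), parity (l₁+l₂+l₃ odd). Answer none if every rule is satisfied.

none

azimuthal sum: -1 + 0 + 1 = 0  ✓
2 ≤ 2 ≤ 6 (triangle on l)  ✓
L = 4 + 2 + 2 = 8 (even)  ✓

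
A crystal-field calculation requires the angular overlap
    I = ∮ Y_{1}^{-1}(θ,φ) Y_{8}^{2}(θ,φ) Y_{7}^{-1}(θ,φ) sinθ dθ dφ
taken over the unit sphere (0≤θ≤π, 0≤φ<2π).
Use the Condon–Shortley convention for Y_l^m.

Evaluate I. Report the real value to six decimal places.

Checks pass: Σm=0; 16 even; l₃=7∈[7,9].
(2·1+1)(2·8+1)(2·7+1) = 765
Δ: 2! 0! 14! / 17! → 1/2040
sum: t=1:−1/25401600 = -1/25401600
3j²(1 8 7; 0 0 0) = Δ·Π!·Σ² = 8/255  (sign +1)
sum: t=2:+1/58060800 = 1/58060800
3j²(1 8 7; -1 2 -1) = Δ·Π!·Σ² = 3/136  (sign +1)
combine: 4πI² = 765·8/255·3/136 = 9/17
take √, sign +1: I = 0.20525411

0.205254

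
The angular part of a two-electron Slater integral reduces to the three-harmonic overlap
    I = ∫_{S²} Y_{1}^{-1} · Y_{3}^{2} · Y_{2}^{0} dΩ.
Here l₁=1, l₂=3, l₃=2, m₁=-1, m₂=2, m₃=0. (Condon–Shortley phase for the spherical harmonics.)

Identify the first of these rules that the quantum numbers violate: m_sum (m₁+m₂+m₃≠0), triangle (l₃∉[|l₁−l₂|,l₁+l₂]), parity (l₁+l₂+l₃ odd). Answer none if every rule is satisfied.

m_sum

Σmᵢ = 1  ✗
l₃∈[|l₁−l₂|,l₁+l₂]=[2,4], have l₃=2
Σlᵢ = 6 ⇒ even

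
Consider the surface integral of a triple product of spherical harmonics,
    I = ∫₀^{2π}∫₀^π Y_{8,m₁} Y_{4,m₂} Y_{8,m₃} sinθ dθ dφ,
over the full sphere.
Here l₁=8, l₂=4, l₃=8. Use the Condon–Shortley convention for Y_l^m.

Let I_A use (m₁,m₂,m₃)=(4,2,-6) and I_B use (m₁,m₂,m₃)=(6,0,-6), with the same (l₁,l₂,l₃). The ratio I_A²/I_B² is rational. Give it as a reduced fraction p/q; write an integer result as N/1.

Shared (l₁,l₂,l₃)=(8,4,8): N and (l;000)² cancel in I_A²/I_B².
A: Δ = 4!·12!·4!/21! = 1/185175900; Racah Σ t=2..4: t=2:+1/696729600 t=3:−1/1437004800 t=4:+1/45984153600 = 1/1313832960; ⇒ 3j(8 4 8; 4 2 -6)² = 35/3876, sgn +1
B: Δ = 4!·12!·4!/21! = 1/185175900; Racah Σ t=0..2: t=0:+1/4180377600 t=1:−1/1437004800 t=2:+1/7664025600 = -1/3065610240; ⇒ 3j(8 4 8; 6 0 -6)² = 13/1292, sgn -1
I_A²/I_B² = (35/3876)/(13/1292) = 35/39

35/39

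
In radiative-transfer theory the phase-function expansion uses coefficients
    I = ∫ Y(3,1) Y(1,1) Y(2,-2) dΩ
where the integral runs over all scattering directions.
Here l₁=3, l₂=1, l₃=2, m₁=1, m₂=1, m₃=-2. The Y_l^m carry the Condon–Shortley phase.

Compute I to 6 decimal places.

Rules hold: Σm=0, L=6 even, 2≤2≤4.
N = 7·3·5 = 105
Δ = 2!·4!·0!/7! = 1/105
Racah Σ t=1..1: t=1:−1/4 = -1/4
⇒ 3j(3 1 2; 0 0 0)² = 3/35, sgn -1
Racah Σ t=2..2: t=2:+1/48 = 1/48
⇒ 3j(3 1 2; 1 1 -2)² = 1/105, sgn +1
4πI² = N·(3j₀)²·(3jₘ)² = 3/35
I = -1·√(0.0857143/4π) = -0.08258890

-0.082589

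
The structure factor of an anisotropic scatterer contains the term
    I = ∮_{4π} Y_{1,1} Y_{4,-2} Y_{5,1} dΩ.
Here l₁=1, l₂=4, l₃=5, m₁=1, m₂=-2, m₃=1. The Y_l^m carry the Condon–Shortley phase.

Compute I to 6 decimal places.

Rules hold: Σm=0, L=10 even, 3≤5≤5.
N = 3·9·11 = 297
Δ = 0!·2!·8!/11! = 1/495
Racah Σ t=0..0: t=0:+1/576 = 1/576
⇒ 3j(1 4 5; 0 0 0)² = 5/99, sgn -1
Racah Σ t=0..0: t=0:+1/2880 = 1/2880
⇒ 3j(1 4 5; 1 -2 1)² = 2/165, sgn +1
4πI² = N·(3j₀)²·(3jₘ)² = 2/11
I = -1·√(0.181818/4π) = -0.12028562

-0.120286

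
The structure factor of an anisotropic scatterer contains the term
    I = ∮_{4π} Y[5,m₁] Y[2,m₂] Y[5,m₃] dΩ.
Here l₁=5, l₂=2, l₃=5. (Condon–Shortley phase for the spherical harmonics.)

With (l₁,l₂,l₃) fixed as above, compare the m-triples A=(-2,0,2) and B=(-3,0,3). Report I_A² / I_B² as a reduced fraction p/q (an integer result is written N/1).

36/1

Shared (l₁,l₂,l₃)=(5,2,5): N and (l;000)² cancel in I_A²/I_B².
A: Δ = 2!·8!·2!/13! = 1/38610; Racah Σ t=0..2: t=0:+1/20160 t=1:−1/1440 t=2:+1/2880 = -1/3360; ⇒ 3j(5 2 5; -2 0 2)² = 6/715, sgn +1
B: Δ = 2!·8!·2!/13! = 1/38610; Racah Σ t=0..2: t=0:+1/161280 t=1:−1/5040 t=2:+1/5760 = -1/53760; ⇒ 3j(5 2 5; -3 0 3)² = 1/4290, sgn -1
I_A²/I_B² = (6/715)/(1/4290) = 36/1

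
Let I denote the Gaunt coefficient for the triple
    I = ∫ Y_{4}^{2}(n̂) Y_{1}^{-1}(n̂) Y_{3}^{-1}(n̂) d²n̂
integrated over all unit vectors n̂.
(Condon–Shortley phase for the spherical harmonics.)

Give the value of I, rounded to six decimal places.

0.238414

m-sum 0 ✓  L=8 even ✓  3≤3≤5 ✓
Π(2lᵢ+1) = 9×3×7 = 189
triangle coeff Δ(4,1,3) = 1/252
Σ_t [1,1]: t=1:−1/36 = -1/36
(3j)²=4/63 [(4 1 3; 0 0 0)], sign=+1
Σ_t [0,0]: t=0:+1/96 = 1/96
(3j)²=5/84 [(4 1 3; 2 -1 -1)], sign=+1
⇒ 4πI² = 5/7
I = (+1)√(5/7/(4π)) = 0.23841361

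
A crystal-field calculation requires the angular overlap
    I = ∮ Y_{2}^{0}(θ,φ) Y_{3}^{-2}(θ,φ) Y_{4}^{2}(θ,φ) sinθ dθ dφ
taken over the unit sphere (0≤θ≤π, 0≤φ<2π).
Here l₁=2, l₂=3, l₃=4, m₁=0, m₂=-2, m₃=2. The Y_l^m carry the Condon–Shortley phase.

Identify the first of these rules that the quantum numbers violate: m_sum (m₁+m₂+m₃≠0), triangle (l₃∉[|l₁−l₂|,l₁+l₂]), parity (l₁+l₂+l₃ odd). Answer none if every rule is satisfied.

parity

Σmᵢ = 0  ✓
l₃∈[|l₁−l₂|,l₁+l₂]=[1,5], have l₃=4  ✓
Σlᵢ = 9 ⇒ odd  ✗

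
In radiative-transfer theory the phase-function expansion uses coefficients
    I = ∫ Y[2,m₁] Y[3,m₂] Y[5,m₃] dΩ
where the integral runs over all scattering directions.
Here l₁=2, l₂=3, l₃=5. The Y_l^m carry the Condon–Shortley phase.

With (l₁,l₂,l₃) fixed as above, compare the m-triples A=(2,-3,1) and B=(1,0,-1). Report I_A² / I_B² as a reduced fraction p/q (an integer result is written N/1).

1/80

l's match ⇒ only the (l;m) 3-j factors differ between A and B.
A: triangle coeff Δ(2,3,5) = 1/2310; Σ_t [0,0]: t=0:+1/17280 = 1/17280; (3j)²=1/2310 [(2 3 5; 2 -3 1)], sign=+1
B: triangle coeff Δ(2,3,5) = 1/2310; Σ_t [0,0]: t=0:+1/216 = 1/216; (3j)²=8/231 [(2 3 5; 1 0 -1)], sign=+1
I_A²/I_B² = (1/2310)/(8/231) = 1/80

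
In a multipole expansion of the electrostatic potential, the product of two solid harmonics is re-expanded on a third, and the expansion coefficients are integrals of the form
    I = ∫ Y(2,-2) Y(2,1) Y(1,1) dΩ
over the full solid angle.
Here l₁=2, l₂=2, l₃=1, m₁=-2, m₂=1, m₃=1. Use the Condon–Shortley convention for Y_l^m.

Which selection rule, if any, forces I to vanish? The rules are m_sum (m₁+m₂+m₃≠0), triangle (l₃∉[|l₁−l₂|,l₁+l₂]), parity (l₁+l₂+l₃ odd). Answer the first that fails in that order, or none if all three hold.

parity

Σmᵢ = 0  ✓
l₃∈[|l₁−l₂|,l₁+l₂]=[0,4], have l₃=1  ✓
Σlᵢ = 5 ⇒ odd  ✗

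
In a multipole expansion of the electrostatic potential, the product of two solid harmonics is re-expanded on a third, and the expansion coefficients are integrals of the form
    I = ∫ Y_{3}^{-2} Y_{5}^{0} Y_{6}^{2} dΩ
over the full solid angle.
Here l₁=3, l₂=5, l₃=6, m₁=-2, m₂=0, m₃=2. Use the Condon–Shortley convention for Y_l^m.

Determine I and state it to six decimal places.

m-sum 0 ✓  L=14 even ✓  2≤6≤8 ✓
Π(2lᵢ+1) = 7×11×13 = 1001
triangle coeff Δ(3,5,6) = 1/675675
Σ_t [0,2]: t=0:+1/8640 t=1:−1/2304 t=2:+1/8640 = -7/34560
(3j)²=7/429 [(3 5 6; 0 0 0)], sign=-1
Σ_t [1,2]: t=1:−1/13824 t=2:+1/8640 = 1/23040
(3j)²=2/429 [(3 5 6; -2 0 2)], sign=+1
⇒ 4πI² = 98/1287
I = (-1)√(98/1287/(4π)) = -0.07784287

-0.077843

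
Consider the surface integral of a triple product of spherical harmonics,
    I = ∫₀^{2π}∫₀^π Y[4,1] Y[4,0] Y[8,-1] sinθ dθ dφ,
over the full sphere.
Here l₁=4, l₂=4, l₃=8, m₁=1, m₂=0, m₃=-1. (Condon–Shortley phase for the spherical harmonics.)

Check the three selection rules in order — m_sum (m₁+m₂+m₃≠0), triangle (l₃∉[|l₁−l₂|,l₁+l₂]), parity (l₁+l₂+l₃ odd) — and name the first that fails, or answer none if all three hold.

Σmᵢ = 0  ✓
l₃∈[|l₁−l₂|,l₁+l₂]=[0,8], have l₃=8  ✓
Σlᵢ = 16 ⇒ even  ✓

none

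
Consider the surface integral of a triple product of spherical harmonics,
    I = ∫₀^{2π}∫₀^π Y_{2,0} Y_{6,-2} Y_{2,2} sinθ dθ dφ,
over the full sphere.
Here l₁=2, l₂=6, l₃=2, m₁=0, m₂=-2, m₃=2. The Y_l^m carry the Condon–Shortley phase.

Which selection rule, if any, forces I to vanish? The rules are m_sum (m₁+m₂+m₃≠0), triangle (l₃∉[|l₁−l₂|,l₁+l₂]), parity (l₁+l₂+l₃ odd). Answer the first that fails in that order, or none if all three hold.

triangle

Σmᵢ = 0  ✓
l₃∈[|l₁−l₂|,l₁+l₂]=[4,8], have l₃=2  ✗
Σlᵢ = 10 ⇒ even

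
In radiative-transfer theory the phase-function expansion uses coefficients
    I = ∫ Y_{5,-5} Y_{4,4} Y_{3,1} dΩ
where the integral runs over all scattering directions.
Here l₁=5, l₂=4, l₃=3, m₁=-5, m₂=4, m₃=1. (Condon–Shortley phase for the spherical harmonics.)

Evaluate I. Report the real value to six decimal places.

0.189625

Checks pass: Σm=0; 12 even; l₃=3∈[1,9].
(2·5+1)(2·4+1)(2·3+1) = 693
Δ: 6! 4! 2! / 13! → 1/180180
sum: t=2:+1/576 t=3:−1/144 t=4:+1/576 = -1/288
3j²(5 4 3; 0 0 0) = Δ·Π!·Σ² = 20/1001  (sign +1)
sum: t=6:+1/34560 = 1/34560
3j²(5 4 3; -5 4 1) = Δ·Π!·Σ² = 14/429  (sign +1)
combine: 4πI² = 693·20/1001·14/429 = 840/1859
take √, sign +1: I = 0.18962475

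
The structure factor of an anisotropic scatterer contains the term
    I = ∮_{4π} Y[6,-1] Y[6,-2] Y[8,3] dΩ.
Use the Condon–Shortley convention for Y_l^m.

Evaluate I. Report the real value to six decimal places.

Checks pass: Σm=0; 20 even; l₃=8∈[0,12].
(2·6+1)(2·6+1)(2·8+1) = 2873
Δ: 4! 8! 8! / 21! → 1/1309458150
sum: t=0:+1/49766400 t=1:−1/3110400 t=2:+1/1327104 t=3:−1/3110400 t=4:+1/49766400 = 1/6635520
3j²(6 6 8; 0 0 0) = Δ·Π!·Σ² = 350/46189  (sign +1)
sum: t=0:+1/69672960 t=1:−1/6220800 t=2:+1/4147200 t=3:−1/17418240 t=4:+1/696729600 = 1/25804800
3j²(6 6 8; -1 -2 3) = Δ·Π!·Σ² = 27/8398  (sign -1)
combine: 4πI² = 2873·350/46189·27/8398 = 4725/67507
take √, sign -1: I = -0.07463140

-0.074631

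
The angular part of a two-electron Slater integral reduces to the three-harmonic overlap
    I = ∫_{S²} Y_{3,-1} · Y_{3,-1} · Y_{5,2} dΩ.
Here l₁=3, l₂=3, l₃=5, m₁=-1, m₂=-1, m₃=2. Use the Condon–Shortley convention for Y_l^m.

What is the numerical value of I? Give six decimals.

l₁+l₂+l₃=11 is odd: 3j(l;000)=0 ⇒ I=0

0.000000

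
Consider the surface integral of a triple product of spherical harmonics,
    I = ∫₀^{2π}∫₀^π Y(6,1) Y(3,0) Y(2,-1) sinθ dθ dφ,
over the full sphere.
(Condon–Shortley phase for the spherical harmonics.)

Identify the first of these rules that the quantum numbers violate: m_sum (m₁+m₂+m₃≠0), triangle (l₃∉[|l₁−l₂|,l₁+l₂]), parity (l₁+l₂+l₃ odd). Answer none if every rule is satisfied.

azimuthal sum: 1 + 0 − 1 = 0  ✓
3 ≤ 2 ≤ 9 (triangle on l)  ✗
L = 6 + 3 + 2 = 11 (odd)

triangle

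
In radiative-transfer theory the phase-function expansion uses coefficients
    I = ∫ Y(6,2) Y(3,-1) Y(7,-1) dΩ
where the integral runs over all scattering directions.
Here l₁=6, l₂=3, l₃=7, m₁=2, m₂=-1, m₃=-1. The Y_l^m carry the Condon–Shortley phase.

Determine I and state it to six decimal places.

0.062364

Rules hold: Σm=0, L=16 even, 3≤7≤9.
N = 13·7·15 = 1365
Δ = 2!·10!·4!/17! = 1/2042040
Racah Σ t=0..2: t=0:+1/207360 t=1:−1/57600 t=2:+1/207360 = -1/129600
⇒ 3j(6 3 7; 0 0 0)² = 168/12155, sgn +1
Racah Σ t=0..2: t=0:+1/138240 t=1:−1/181440 t=2:+1/3870720 = 23/11612160
⇒ 3j(6 3 7; 2 -1 -1)² = 529/204204, sgn +1
4πI² = N·(3j₀)²·(3jₘ)² = 22218/454597
I = +1·√(0.0488741/4π) = 0.06236404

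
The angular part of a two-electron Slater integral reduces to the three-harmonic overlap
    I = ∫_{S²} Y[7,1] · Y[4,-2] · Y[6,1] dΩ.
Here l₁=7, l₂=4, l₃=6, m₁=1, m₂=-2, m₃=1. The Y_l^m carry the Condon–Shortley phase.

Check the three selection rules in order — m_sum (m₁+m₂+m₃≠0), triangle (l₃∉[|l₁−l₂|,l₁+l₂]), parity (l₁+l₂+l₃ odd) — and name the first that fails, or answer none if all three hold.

parity

Σmᵢ = 0  ✓
l₃∈[|l₁−l₂|,l₁+l₂]=[3,11], have l₃=6  ✓
Σlᵢ = 17 ⇒ odd  ✗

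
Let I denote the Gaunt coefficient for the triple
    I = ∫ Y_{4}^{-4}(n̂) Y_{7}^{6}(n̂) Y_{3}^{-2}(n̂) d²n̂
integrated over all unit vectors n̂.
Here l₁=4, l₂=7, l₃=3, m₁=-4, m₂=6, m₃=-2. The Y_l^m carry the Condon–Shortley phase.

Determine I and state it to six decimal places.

0.241725

m-sum 0 ✓  L=14 even ✓  3≤3≤11 ✓
Π(2lᵢ+1) = 9×15×7 = 945
triangle coeff Δ(4,7,3) = 1/45045
Σ_t [4,4]: t=4:+1/20736 = 1/20736
(3j)²=35/1287 [(4 7 3; 0 0 0)], sign=-1
Σ_t [8,8]: t=8:+1/4838400 = 1/4838400
(3j)²=1/35 [(4 7 3; -4 6 -2)], sign=-1
⇒ 4πI² = 105/143
I = (+1)√(105/143/(4π)) = 0.24172507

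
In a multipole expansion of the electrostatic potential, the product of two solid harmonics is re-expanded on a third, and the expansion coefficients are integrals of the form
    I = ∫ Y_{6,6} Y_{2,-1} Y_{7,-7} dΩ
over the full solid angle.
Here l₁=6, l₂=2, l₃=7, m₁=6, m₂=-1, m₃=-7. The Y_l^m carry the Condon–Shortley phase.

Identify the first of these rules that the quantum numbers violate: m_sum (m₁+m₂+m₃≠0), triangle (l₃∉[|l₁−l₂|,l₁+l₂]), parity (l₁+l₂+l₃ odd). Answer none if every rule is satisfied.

m_sum

azimuthal sum: 6 − 1 − 7 = -2  ✗
4 ≤ 7 ≤ 8 (triangle on l)
L = 6 + 2 + 7 = 15 (odd)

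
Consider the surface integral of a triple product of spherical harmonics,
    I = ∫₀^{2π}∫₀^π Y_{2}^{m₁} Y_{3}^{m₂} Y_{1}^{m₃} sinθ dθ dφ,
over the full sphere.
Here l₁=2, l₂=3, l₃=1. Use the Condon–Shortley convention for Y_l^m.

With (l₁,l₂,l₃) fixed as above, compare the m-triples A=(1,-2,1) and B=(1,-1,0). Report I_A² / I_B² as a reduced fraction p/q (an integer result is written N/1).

Same 2,3,1: normalisation and zero-m 3j drop out of the ratio.
A: Δ: 4! 0! 2! / 7! → 1/105; sum: t=1:−1/12 = -1/12; 3j²(2 3 1; 1 -2 1) = Δ·Π!·Σ² = 2/21  (sign -1)
B: Δ: 4! 0! 2! / 7! → 1/105; sum: t=1:−1/6 = -1/6; 3j²(2 3 1; 1 -1 0) = Δ·Π!·Σ² = 8/105  (sign +1)
I_A²/I_B² = (2/21)/(8/105) = 5/4

5/4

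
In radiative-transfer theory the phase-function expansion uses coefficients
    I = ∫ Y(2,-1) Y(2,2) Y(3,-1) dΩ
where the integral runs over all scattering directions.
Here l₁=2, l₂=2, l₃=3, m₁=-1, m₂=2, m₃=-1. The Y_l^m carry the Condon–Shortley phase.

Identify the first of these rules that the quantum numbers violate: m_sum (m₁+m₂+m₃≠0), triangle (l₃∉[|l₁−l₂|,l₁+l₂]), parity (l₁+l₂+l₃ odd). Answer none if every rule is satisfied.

Σmᵢ = 0  ✓
l₃∈[|l₁−l₂|,l₁+l₂]=[0,4], have l₃=3  ✓
Σlᵢ = 7 ⇒ odd  ✗

parity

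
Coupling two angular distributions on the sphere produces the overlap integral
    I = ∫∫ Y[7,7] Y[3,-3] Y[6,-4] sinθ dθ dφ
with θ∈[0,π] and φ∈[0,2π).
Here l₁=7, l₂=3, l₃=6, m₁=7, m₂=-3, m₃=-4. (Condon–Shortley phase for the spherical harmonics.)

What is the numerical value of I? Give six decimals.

m-sum 0 ✓  L=16 even ✓  4≤6≤10 ✓
Π(2lᵢ+1) = 15×7×13 = 1365
triangle coeff Δ(7,3,6) = 1/2042040
Σ_t [1,3]: t=1:−1/207360 t=2:+1/57600 t=3:−1/207360 = 1/129600
(3j)²=168/12155 [(7 3 6; 0 0 0)], sign=+1
Σ_t [0,0]: t=0:+1/174182400 = 1/174182400
(3j)²=1/136 [(7 3 6; 7 -3 -4)], sign=+1
⇒ 4πI² = 441/3179
I = (+1)√(441/3179/(4π)) = 0.10506767

0.105068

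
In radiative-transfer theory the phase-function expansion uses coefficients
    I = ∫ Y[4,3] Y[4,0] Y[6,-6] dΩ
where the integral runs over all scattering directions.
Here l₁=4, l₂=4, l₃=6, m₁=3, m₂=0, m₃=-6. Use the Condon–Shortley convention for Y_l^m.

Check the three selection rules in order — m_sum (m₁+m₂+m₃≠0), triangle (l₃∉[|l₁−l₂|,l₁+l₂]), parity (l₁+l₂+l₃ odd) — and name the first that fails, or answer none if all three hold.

Σmᵢ = -3  ✗
l₃∈[|l₁−l₂|,l₁+l₂]=[0,8], have l₃=6
Σlᵢ = 14 ⇒ even

m_sum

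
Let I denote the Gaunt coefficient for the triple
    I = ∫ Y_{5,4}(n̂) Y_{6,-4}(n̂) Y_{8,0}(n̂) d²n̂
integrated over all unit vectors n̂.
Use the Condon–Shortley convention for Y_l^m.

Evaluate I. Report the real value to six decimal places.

0.000000

Σlᵢ=19 odd — θ-integrand is odd under cosθ→−cosθ; I=0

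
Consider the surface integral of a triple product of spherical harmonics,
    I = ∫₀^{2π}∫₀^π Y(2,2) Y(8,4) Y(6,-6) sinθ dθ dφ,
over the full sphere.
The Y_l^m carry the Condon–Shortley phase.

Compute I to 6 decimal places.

0.008486

m-sum 0 ✓  L=16 even ✓  6≤6≤10 ✓
Π(2lᵢ+1) = 5×17×13 = 1105
triangle coeff Δ(2,8,6) = 1/30940
Σ_t [2,2]: t=2:+1/2073600 = 1/2073600
(3j)²=28/1105 [(2 8 6; 0 0 0)], sign=+1
Σ_t [0,0]: t=0:+1/11496038400 = 1/11496038400
(3j)²=1/30940 [(2 8 6; 2 4 -6)], sign=+1
⇒ 4πI² = 1/1105
I = (+1)√(1/1105/(4π)) = 0.00848621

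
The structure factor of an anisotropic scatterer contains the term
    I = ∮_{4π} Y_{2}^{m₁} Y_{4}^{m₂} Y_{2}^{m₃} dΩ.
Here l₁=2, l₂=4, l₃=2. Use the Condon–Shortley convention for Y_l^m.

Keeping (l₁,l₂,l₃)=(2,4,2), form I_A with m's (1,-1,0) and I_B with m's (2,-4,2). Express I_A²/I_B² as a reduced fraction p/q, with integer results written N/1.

3/7

Shared (l₁,l₂,l₃)=(2,4,2): N and (l;000)² cancel in I_A²/I_B².
A: Δ = 4!·0!·4!/9! = 1/630; Racah Σ t=1..1: t=1:−1/24 = -1/24; ⇒ 3j(2 4 2; 1 -1 0)² = 1/21, sgn -1
B: Δ = 4!·0!·4!/9! = 1/630; Racah Σ t=0..0: t=0:+1/576 = 1/576; ⇒ 3j(2 4 2; 2 -4 2)² = 1/9, sgn +1
I_A²/I_B² = (1/21)/(1/9) = 3/7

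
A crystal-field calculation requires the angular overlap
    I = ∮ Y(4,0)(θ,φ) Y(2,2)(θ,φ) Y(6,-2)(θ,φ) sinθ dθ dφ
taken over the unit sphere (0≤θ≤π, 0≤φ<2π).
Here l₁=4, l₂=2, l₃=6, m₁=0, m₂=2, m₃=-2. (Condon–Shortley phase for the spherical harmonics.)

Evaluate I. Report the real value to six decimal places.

0.133065

Rules hold: Σm=0, L=12 even, 2≤6≤6.
N = 9·5·13 = 585
Δ = 0!·8!·4!/13! = 1/6435
Racah Σ t=0..0: t=0:+1/2304 = 1/2304
⇒ 3j(4 2 6; 0 0 0)² = 5/143, sgn +1
Racah Σ t=0..0: t=0:+1/13824 = 1/13824
⇒ 3j(4 2 6; 0 2 -2)² = 14/1287, sgn +1
4πI² = N·(3j₀)²·(3jₘ)² = 350/1573
I = +1·√(0.222505/4π) = 0.13306527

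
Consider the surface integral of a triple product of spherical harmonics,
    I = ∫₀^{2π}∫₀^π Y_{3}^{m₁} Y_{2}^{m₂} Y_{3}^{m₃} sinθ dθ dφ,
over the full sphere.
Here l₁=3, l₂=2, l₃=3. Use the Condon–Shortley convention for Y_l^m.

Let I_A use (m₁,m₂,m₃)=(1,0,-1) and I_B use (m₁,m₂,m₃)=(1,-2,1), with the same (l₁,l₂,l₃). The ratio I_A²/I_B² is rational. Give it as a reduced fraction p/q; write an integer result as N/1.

Shared (l₁,l₂,l₃)=(3,2,3): N and (l;000)² cancel in I_A²/I_B².
A: Δ = 2!·4!·2!/9! = 1/3780; Racah Σ t=0..2: t=0:+1/16 t=1:−1/6 t=2:+1/96 = -3/32; ⇒ 3j(3 2 3; 1 0 -1)² = 3/140, sgn -1
B: Δ = 2!·4!·2!/9! = 1/3780; Racah Σ t=0..0: t=0:+1/16 = 1/16; ⇒ 3j(3 2 3; 1 -2 1)² = 2/35, sgn +1
I_A²/I_B² = (3/140)/(2/35) = 3/8

3/8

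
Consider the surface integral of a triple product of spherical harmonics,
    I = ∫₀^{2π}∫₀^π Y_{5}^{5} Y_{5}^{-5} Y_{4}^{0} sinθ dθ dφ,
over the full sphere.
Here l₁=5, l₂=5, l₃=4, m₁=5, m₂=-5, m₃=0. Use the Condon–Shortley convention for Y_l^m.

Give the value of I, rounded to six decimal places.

-0.130198

Rules hold: Σm=0, L=14 even, 0≤4≤10.
N = 11·11·9 = 1089
Δ = 6!·4!·4!/15! = 1/3153150
Racah Σ t=1..5: t=1:−1/69120 t=2:+1/1728 t=3:−1/576 t=4:+1/1728 t=5:−1/69120 = -7/11520
⇒ 3j(5 5 4; 0 0 0)² = 2/143, sgn -1
Racah Σ t=0..0: t=0:+1/414720 = 1/414720
⇒ 3j(5 5 4; 5 -5 0)² = 2/143, sgn +1
4πI² = N·(3j₀)²·(3jₘ)² = 36/169
I = -1·√(0.213018/4π) = -0.13019760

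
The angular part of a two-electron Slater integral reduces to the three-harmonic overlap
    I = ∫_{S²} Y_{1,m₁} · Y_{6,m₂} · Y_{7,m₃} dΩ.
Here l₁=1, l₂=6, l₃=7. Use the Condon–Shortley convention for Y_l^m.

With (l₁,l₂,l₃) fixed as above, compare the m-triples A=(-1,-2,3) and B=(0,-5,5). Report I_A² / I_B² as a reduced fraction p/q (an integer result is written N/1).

15/8

l's match ⇒ only the (l;m) 3-j factors differ between A and B.
A: triangle coeff Δ(1,6,7) = 1/1365; Σ_t [0,0]: t=0:+1/1935360 = 1/1935360; (3j)²=3/91 [(1 6 7; -1 -2 3)], sign=+1
B: triangle coeff Δ(1,6,7) = 1/1365; Σ_t [0,0]: t=0:+1/39916800 = 1/39916800; (3j)²=8/455 [(1 6 7; 0 -5 5)], sign=+1
I_A²/I_B² = (3/91)/(8/455) = 15/8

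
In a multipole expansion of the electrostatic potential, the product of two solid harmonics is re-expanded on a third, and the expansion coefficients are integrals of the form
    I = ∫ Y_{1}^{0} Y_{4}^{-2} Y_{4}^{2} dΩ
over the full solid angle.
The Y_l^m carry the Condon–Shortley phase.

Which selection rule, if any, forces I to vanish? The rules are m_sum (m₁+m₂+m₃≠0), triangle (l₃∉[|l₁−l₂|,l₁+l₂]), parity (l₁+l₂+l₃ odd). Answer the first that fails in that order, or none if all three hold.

m₁+m₂+m₃ = 0 − 2 + 2 = 0  ✓
triangle: |1−4|=3 ≤ l₃=4 ≤ 1+4=5  ✓
parity: l₁+l₂+l₃ = 9 is odd  ✗

parity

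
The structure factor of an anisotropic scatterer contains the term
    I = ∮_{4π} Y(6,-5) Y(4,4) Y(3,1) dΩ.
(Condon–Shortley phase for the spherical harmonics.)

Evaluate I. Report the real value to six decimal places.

0.000000

L=13 odd ⇒ parity kills the (l;000) factor ⇒ I = 0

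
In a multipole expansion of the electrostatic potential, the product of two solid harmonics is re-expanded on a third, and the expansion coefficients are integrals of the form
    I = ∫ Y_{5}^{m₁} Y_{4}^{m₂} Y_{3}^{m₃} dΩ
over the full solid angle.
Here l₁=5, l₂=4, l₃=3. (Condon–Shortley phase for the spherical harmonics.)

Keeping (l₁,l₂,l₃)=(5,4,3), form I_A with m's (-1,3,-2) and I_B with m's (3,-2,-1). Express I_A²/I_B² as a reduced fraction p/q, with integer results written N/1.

605/486

Shared (l₁,l₂,l₃)=(5,4,3): N and (l;000)² cancel in I_A²/I_B².
A: Δ = 6!·4!·2!/13! = 1/180180; Racah Σ t=5..6: t=5:−1/1440 t=6:+1/17280 = -11/17280; ⇒ 3j(5 4 3; -1 3 -2)² = 11/468, sgn +1
B: Δ = 6!·4!·2!/13! = 1/180180; Racah Σ t=0..2: t=0:+1/5760 t=1:−1/720 t=2:+1/2304 = -1/1280; ⇒ 3j(5 4 3; 3 -2 -1)² = 27/1430, sgn -1
I_A²/I_B² = (11/468)/(27/1430) = 605/486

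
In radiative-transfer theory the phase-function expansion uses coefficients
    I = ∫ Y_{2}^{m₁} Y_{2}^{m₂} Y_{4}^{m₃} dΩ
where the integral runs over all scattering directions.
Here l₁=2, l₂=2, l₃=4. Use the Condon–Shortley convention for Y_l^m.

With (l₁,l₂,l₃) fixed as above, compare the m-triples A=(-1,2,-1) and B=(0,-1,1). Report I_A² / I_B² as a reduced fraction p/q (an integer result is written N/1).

Same 2,2,4: normalisation and zero-m 3j drop out of the ratio.
A: Δ: 0! 4! 4! / 9! → 1/630; sum: t=0:+1/144 = 1/144; 3j²(2 2 4; -1 2 -1) = Δ·Π!·Σ² = 1/126  (sign -1)
B: Δ: 0! 4! 4! / 9! → 1/630; sum: t=0:+1/24 = 1/24; 3j²(2 2 4; 0 -1 1) = Δ·Π!·Σ² = 1/21  (sign -1)
I_A²/I_B² = (1/126)/(1/21) = 1/6

1/6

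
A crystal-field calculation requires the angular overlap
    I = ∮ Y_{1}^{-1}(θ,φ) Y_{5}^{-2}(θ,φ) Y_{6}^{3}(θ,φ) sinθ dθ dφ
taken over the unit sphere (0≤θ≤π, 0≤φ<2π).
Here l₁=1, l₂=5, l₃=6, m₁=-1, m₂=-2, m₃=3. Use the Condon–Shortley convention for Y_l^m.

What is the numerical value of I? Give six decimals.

Checks pass: Σm=0; 12 even; l₃=6∈[4,6].
(2·1+1)(2·5+1)(2·6+1) = 429
Δ: 0! 2! 10! / 13! → 1/858
sum: t=0:+1/14400 = 1/14400
3j²(1 5 6; 0 0 0) = Δ·Π!·Σ² = 6/143  (sign +1)
sum: t=0:+1/60480 = 1/60480
3j²(1 5 6; -1 -2 3) = Δ·Π!·Σ² = 6/143  (sign -1)
combine: 4πI² = 429·6/143·6/143 = 108/143
take √, sign -1: I = -0.24515397

-0.245154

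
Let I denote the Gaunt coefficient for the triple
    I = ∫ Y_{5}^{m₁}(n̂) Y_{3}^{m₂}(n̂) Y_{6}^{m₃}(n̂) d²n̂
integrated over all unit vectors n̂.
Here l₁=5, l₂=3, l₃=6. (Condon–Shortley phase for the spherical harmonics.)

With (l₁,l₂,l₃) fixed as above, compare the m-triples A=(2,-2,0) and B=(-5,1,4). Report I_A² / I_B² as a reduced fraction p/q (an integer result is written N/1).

Same 5,3,6: normalisation and zero-m 3j drop out of the ratio.
A: Δ: 2! 8! 4! / 15! → 1/675675; sum: t=0:+1/8640 t=1:−1/34560 = 1/11520; 3j²(5 3 6; 2 -2 0) = Δ·Π!·Σ² = 3/143  (sign +1)
B: Δ: 2! 8! 4! / 15! → 1/675675; sum: t=2:+1/322560 = 1/322560; 3j²(5 3 6; -5 1 4) = Δ·Π!·Σ² = 18/1001  (sign +1)
I_A²/I_B² = (3/143)/(18/1001) = 7/6

7/6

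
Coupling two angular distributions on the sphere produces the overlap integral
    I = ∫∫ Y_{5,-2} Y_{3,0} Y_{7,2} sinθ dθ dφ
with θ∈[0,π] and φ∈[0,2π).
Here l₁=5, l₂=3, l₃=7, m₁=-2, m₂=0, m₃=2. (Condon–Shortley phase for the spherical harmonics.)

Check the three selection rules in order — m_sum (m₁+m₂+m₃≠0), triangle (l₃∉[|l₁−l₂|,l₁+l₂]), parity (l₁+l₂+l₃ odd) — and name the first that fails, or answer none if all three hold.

parity

Σmᵢ = 0  ✓
l₃∈[|l₁−l₂|,l₁+l₂]=[2,8], have l₃=7  ✓
Σlᵢ = 15 ⇒ odd  ✗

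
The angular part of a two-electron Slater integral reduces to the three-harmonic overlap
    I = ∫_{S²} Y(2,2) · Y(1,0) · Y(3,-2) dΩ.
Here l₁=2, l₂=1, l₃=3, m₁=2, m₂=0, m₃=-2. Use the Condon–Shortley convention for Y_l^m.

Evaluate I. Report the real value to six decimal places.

0.184674

m-sum 0 ✓  L=6 even ✓  1≤3≤3 ✓
Π(2lᵢ+1) = 5×3×7 = 105
triangle coeff Δ(2,1,3) = 1/105
Σ_t [0,0]: t=0:+1/4 = 1/4
(3j)²=3/35 [(2 1 3; 0 0 0)], sign=-1
Σ_t [0,0]: t=0:+1/24 = 1/24
(3j)²=1/21 [(2 1 3; 2 0 -2)], sign=-1
⇒ 4πI² = 3/7
I = (+1)√(3/7/(4π)) = 0.18467439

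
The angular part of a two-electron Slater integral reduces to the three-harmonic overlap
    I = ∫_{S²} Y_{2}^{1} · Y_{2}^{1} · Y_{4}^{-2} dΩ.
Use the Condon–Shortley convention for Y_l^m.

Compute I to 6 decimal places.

0.254875

Rules hold: Σm=0, L=8 even, 0≤4≤4.
N = 5·5·9 = 225
Δ = 0!·4!·4!/9! = 1/630
Racah Σ t=0..0: t=0:+1/16 = 1/16
⇒ 3j(2 2 4; 0 0 0)² = 2/35, sgn +1
Racah Σ t=0..0: t=0:+1/36 = 1/36
⇒ 3j(2 2 4; 1 1 -2)² = 4/63, sgn +1
4πI² = N·(3j₀)²·(3jₘ)² = 40/49
I = +1·√(0.816327/4π) = 0.25487487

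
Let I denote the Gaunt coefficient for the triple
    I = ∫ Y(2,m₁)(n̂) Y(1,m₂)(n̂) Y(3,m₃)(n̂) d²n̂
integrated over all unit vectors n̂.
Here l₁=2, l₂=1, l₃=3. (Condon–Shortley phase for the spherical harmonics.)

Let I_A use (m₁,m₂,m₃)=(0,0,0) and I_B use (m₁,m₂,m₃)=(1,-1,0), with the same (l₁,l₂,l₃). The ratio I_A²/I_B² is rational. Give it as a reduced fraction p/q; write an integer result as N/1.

3/1

Same 2,1,3: normalisation and zero-m 3j drop out of the ratio.
A: Δ: 0! 4! 2! / 7! → 1/105; sum: t=0:+1/4 = 1/4; 3j²(2 1 3; 0 0 0) = Δ·Π!·Σ² = 3/35  (sign -1)
B: Δ: 0! 4! 2! / 7! → 1/105; sum: t=0:+1/12 = 1/12; 3j²(2 1 3; 1 -1 0) = Δ·Π!·Σ² = 1/35  (sign -1)
I_A²/I_B² = (3/35)/(1/35) = 3/1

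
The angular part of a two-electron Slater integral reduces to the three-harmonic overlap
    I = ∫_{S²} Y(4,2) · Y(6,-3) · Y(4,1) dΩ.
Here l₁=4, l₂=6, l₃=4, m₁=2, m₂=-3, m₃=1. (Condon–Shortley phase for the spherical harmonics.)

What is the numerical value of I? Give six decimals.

Checks pass: Σm=0; 14 even; l₃=4∈[2,10].
(2·4+1)(2·6+1)(2·4+1) = 1053
Δ: 6! 2! 6! / 15! → 1/1261260
sum: t=2:+1/4608 t=3:−1/1296 t=4:+1/4608 = -7/20736
3j²(4 6 4; 0 0 0) = Δ·Π!·Σ² = 20/1287  (sign -1)
sum: t=0:+1/51840 t=1:−1/5760 t=2:+1/11520 = -7/103680
3j²(4 6 4; 2 -3 1) = Δ·Π!·Σ² = 7/858  (sign +1)
combine: 4πI² = 1053·20/1287·7/858 = 210/1573
take √, sign -1: I = -0.10307192

-0.103072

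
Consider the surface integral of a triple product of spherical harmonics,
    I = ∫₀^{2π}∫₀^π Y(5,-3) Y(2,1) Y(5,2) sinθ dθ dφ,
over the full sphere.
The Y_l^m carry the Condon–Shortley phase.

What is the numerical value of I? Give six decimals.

-0.161739

Rules hold: Σm=0, L=12 even, 3≤5≤7.
N = 11·5·11 = 605
Δ = 2!·8!·2!/13! = 1/38610
Racah Σ t=0..2: t=0:+1/2880 t=1:−1/576 t=2:+1/2880 = -1/960
⇒ 3j(5 2 5; 0 0 0)² = 10/429, sgn +1
Racah Σ t=1..2: t=1:−1/10080 t=2:+1/2880 = 1/4032
⇒ 3j(5 2 5; -3 1 2)² = 10/429, sgn -1
4πI² = N·(3j₀)²·(3jₘ)² = 500/1521
I = -1·√(0.328731/4π) = -0.16173926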